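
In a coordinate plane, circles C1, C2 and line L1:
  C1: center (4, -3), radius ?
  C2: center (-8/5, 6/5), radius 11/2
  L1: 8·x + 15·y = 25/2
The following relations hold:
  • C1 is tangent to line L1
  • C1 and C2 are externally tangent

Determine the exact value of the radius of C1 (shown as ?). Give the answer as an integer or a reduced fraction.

3/2

1. [C1‖L1]  r_C1² − 9/4 = 0  ⇒  r_C1 = 3/2 (r>0 drops 1)
2. [ext C1·C2]  r_C1² + 11r_C1 − 75/4 = 0  ⇒  r_C1 = 3/2 (r>0 drops 1)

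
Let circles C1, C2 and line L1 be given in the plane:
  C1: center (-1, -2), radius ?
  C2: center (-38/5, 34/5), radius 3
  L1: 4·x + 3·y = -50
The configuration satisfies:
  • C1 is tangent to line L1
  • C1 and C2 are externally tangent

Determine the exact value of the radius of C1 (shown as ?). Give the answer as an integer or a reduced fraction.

8

1. [C1‖L1]  r_C1² − 64 = 0  ⇒  r_C1 = 8 (r>0 drops 1)
2. [ext C1·C2]  r_C1² + 6r_C1 − 112 = 0  ⇒  r_C1 = 8 (r>0 drops 1)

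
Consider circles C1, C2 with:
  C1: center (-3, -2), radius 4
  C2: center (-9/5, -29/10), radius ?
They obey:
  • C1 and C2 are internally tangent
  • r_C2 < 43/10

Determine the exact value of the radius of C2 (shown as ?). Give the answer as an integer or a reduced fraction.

1. [int C1,C2]  r_C2² − 8r_C2 + 55/4 = 0  ⇒  r_C2 = 5/2 or 11/2
2. given r_C2 < 43/10: keep 5/2

5/2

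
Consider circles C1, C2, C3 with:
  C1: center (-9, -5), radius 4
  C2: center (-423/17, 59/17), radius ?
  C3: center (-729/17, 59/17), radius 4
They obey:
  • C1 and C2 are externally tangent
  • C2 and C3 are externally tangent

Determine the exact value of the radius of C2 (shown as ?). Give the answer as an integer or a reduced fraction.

14

1. [ext C1·C2]  r_C2² + 8r_C2 − 308 = 0  ⇒  r_C2 = 14 (r>0 drops 1)
2. [ext C2·C3]  r_C2² + 8r_C2 − 308 = 0  ⇒  r_C2 = 14 (r>0 drops 1)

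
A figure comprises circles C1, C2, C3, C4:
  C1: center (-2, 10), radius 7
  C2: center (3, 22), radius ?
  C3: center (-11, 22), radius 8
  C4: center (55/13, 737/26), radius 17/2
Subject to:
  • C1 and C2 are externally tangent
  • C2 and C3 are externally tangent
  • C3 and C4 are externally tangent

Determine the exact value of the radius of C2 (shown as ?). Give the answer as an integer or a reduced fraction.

1. [ext C1·C2]  r_C2² + 14r_C2 − 120 = 0  ⇒  r_C2 = 6 (r>0 drops 1)
2. [ext C2·C3]  r_C2² + 16r_C2 − 132 = 0  ⇒  r_C2 = 6 (r>0 drops 1)

6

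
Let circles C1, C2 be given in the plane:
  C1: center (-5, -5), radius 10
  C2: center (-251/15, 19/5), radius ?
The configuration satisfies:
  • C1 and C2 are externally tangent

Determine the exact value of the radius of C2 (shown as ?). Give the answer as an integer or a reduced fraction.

14/3

1. [ext C1·C2]  r_C2² + 20r_C2 − 1036/9 = 0  ⇒  r_C2 = 14/3 (r>0 drops 1)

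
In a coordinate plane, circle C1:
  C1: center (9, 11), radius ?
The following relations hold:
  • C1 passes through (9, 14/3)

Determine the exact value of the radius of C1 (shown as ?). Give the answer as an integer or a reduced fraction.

1. [C1∋P]  r_C1² − 361/9 = 0  ⇒  r_C1 = 19/3 (r>0 drops 1)

19/3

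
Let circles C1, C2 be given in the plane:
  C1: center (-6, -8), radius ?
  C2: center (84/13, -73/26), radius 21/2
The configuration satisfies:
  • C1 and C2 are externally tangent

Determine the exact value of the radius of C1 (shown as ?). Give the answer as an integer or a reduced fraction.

3

1. [ext C1·C2]  r_C1² + 21r_C1 − 72 = 0  ⇒  r_C1 = 3 (r>0 drops 1)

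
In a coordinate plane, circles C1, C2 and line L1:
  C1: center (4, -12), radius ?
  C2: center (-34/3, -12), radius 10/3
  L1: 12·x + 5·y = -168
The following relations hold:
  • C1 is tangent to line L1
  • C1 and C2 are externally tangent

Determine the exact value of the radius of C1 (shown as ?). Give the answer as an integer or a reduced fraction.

1. [C1‖L1]  r_C1² − 144 = 0  ⇒  r_C1 = 12 (r>0 drops 1)
2. [ext C1·C2]  r_C1² + (20/3)r_C1 − 224 = 0  ⇒  r_C1 = 12 (r>0 drops 1)

12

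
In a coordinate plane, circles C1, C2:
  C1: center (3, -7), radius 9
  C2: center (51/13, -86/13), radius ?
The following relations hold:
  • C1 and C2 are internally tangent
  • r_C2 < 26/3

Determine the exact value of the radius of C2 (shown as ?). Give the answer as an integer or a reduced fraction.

8

1. [int C1,C2]  r_C2² − 18r_C2 + 80 = 0  ⇒  r_C2 = 8 or 10
2. given r_C2 < 26/3: keep 8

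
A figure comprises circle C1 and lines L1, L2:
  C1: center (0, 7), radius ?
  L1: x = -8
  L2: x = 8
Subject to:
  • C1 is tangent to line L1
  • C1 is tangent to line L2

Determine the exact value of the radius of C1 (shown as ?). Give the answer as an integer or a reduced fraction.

1. [C1‖L1]  r_C1² − 64 = 0  ⇒  r_C1 = 8 (r>0 drops 1)
2. [C1‖L2]  r_C1² − 64 = 0  ⇒  r_C1 = 8 (r>0 drops 1)

8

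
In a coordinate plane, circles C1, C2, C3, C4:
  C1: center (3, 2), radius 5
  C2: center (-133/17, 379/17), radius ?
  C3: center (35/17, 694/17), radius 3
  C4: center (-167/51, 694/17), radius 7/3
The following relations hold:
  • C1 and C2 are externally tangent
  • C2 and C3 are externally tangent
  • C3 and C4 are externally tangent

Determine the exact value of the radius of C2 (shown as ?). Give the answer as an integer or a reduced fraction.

1. [ext C1·C2]  r_C2² + 10r_C2 − 504 = 0  ⇒  r_C2 = 18 (r>0 drops 1)
2. [ext C2·C3]  r_C2² + 6r_C2 − 432 = 0  ⇒  r_C2 = 18 (r>0 drops 1)

18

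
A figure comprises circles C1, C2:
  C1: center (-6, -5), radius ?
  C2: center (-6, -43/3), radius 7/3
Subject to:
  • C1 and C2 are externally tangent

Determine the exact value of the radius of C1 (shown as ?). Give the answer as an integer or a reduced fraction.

7

1. [ext C1·C2]  r_C1² + (14/3)r_C1 − 245/3 = 0  ⇒  r_C1 = 7 (r>0 drops 1)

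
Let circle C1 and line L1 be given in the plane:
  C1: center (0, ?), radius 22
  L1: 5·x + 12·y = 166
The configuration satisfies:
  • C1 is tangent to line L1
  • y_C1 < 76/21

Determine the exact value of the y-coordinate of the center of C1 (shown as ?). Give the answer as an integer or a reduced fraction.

-10

1. [C1‖L1]  y_C1² − (83/3)y_C1 − 1130/3 = 0  ⇒  y_C1 = -10 or 113/3
2. given y_C1 < 76/21: keep -10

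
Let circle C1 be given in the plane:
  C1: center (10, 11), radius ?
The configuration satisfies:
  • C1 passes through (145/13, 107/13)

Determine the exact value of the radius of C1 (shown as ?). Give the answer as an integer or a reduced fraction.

1. [C1∋P]  r_C1² − 9 = 0  ⇒  r_C1 = 3 (r>0 drops 1)

3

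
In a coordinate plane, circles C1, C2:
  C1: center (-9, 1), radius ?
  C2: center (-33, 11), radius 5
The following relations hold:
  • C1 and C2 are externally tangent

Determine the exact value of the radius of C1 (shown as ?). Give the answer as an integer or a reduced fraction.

1. [ext C1·C2]  r_C1² + 10r_C1 − 651 = 0  ⇒  r_C1 = 21 (r>0 drops 1)

21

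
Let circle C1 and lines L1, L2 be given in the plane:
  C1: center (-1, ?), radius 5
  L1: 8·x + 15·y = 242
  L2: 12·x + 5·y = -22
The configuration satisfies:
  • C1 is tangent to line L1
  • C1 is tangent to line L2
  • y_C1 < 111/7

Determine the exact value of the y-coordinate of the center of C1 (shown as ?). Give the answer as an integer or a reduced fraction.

1. [C1‖L1]  y_C1² − (100/3)y_C1 + 737/3 = 0  ⇒  y_C1 = 11 or 67/3
2. [C1‖L2]  y_C1² + 4y_C1 − 165 = 0  ⇒  y_C1 = -15 or 11

11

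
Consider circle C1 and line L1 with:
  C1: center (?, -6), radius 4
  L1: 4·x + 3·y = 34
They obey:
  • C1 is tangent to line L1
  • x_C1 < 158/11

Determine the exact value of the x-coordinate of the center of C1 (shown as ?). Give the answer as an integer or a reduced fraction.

8

1. [C1‖L1]  x_C1² − 26x_C1 + 144 = 0  ⇒  x_C1 = 8 or 18
2. given x_C1 < 158/11: keep 8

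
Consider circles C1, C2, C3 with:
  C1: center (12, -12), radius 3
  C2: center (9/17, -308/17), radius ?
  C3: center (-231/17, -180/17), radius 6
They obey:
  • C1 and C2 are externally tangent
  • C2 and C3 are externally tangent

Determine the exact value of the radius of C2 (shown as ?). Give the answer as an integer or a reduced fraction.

10

1. [ext C1·C2]  r_C2² + 6r_C2 − 160 = 0  ⇒  r_C2 = 10 (r>0 drops 1)
2. [ext C2·C3]  r_C2² + 12r_C2 − 220 = 0  ⇒  r_C2 = 10 (r>0 drops 1)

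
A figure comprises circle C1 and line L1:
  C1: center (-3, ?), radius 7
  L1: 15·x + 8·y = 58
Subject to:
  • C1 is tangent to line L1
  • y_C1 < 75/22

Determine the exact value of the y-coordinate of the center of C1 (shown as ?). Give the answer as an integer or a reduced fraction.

-2

1. [C1‖L1]  y_C1² − (103/4)y_C1 − 111/2 = 0  ⇒  y_C1 = -2 or 111/4
2. given y_C1 < 75/22: keep -2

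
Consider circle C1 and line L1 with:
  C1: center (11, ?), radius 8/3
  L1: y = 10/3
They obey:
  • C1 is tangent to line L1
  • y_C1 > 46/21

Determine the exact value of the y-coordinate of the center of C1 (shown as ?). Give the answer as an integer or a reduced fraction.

1. [C1‖L1]  y_C1² − (20/3)y_C1 + 4 = 0  ⇒  y_C1 = 2/3 or 6
2. given y_C1 > 46/21: keep 6

6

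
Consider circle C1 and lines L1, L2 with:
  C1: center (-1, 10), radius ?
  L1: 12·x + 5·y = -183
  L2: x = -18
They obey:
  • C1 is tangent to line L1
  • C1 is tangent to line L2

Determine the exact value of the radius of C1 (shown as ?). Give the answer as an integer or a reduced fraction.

1. [C1‖L1]  r_C1² − 289 = 0  ⇒  r_C1 = 17 (r>0 drops 1)
2. [C1‖L2]  r_C1² − 289 = 0  ⇒  r_C1 = 17 (r>0 drops 1)

17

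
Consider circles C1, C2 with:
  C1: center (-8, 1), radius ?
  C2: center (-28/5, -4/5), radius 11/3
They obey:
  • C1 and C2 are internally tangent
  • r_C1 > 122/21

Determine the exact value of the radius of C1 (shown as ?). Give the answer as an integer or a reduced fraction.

20/3

1. [int C1,C2]  r_C1² − (22/3)r_C1 + 40/9 = 0  ⇒  r_C1 = 2/3 or 20/3
2. given r_C1 > 122/21: keep 20/3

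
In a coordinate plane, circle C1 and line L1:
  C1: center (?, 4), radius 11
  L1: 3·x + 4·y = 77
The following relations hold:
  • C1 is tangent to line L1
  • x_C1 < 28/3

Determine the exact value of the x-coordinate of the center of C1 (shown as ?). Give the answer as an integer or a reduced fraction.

1. [C1‖L1]  x_C1² − (122/3)x_C1 + 232/3 = 0  ⇒  x_C1 = 2 or 116/3
2. given x_C1 < 28/3: keep 2

2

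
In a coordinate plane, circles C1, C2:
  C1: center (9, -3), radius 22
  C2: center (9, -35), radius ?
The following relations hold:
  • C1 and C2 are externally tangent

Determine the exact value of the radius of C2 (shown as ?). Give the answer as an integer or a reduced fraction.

1. [ext C1·C2]  r_C2² + 44r_C2 − 540 = 0  ⇒  r_C2 = 10 (r>0 drops 1)

10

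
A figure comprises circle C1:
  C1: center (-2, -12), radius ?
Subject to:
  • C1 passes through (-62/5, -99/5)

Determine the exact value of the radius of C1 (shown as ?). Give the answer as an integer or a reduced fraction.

1. [C1∋P]  r_C1² − 169 = 0  ⇒  r_C1 = 13 (r>0 drops 1)

13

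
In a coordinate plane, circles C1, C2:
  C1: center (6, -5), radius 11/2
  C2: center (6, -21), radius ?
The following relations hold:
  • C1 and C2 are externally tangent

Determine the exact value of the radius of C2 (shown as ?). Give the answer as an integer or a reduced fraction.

1. [ext C1·C2]  r_C2² + 11r_C2 − 903/4 = 0  ⇒  r_C2 = 21/2 (r>0 drops 1)

21/2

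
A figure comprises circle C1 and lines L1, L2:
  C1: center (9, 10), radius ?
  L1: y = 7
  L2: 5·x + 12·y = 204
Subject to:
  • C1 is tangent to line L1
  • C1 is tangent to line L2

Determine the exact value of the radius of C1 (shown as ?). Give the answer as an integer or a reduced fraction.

3

1. [C1‖L1]  r_C1² − 9 = 0  ⇒  r_C1 = 3 (r>0 drops 1)
2. [C1‖L2]  r_C1² − 9 = 0  ⇒  r_C1 = 3 (r>0 drops 1)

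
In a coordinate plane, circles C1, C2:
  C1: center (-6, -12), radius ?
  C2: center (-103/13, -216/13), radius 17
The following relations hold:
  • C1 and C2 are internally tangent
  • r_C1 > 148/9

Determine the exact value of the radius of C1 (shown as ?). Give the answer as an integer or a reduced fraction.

1. [int C1,C2]  r_C1² − 34r_C1 + 264 = 0  ⇒  r_C1 = 12 or 22
2. given r_C1 > 148/9: keep 22

22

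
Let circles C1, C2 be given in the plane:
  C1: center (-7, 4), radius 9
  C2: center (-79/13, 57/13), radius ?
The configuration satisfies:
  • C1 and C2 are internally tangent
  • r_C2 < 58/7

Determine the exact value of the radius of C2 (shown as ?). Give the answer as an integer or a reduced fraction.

8

1. [int C1,C2]  r_C2² − 18r_C2 + 80 = 0  ⇒  r_C2 = 8 or 10
2. given r_C2 < 58/7: keep 8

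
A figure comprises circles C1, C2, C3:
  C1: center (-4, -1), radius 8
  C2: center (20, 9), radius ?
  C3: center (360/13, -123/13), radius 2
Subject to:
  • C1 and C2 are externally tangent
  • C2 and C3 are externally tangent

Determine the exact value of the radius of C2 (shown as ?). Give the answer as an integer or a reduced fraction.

18

1. [ext C1·C2]  r_C2² + 16r_C2 − 612 = 0  ⇒  r_C2 = 18 (r>0 drops 1)
2. [ext C2·C3]  r_C2² + 4r_C2 − 396 = 0  ⇒  r_C2 = 18 (r>0 drops 1)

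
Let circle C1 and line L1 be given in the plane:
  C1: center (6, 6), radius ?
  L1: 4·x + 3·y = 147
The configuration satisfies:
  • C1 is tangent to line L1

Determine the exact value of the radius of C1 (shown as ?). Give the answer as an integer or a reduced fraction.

1. [C1‖L1]  r_C1² − 441 = 0  ⇒  r_C1 = 21 (r>0 drops 1)

21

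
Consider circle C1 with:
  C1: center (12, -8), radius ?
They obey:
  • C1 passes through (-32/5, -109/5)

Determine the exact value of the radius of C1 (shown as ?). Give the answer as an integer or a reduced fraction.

1. [C1∋P]  r_C1² − 529 = 0  ⇒  r_C1 = 23 (r>0 drops 1)

23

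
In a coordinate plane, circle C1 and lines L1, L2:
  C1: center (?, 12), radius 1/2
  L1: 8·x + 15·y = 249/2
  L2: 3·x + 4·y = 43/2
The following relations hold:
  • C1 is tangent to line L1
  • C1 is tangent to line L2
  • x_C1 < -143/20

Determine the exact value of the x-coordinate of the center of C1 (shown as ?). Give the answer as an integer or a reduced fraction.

-8

1. [C1‖L1]  x_C1² + (111/8)x_C1 + 47 = 0  ⇒  x_C1 = -8 or -47/8
2. [C1‖L2]  x_C1² + (53/3)x_C1 + 232/3 = 0  ⇒  x_C1 = -29/3 or -8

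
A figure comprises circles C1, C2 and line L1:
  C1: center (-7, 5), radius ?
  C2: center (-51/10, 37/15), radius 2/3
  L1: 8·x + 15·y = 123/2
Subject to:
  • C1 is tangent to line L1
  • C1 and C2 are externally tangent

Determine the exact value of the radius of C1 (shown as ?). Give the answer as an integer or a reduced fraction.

5/2

1. [C1‖L1]  r_C1² − 25/4 = 0  ⇒  r_C1 = 5/2 (r>0 drops 1)
2. [ext C1·C2]  r_C1² + (4/3)r_C1 − 115/12 = 0  ⇒  r_C1 = 5/2 (r>0 drops 1)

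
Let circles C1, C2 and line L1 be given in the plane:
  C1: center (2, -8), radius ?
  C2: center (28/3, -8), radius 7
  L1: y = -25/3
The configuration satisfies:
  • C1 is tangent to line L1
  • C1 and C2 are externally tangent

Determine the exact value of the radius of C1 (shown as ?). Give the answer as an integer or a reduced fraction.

1. [C1‖L1]  r_C1² − 1/9 = 0  ⇒  r_C1 = 1/3 (r>0 drops 1)
2. [ext C1·C2]  r_C1² + 14r_C1 − 43/9 = 0  ⇒  r_C1 = 1/3 (r>0 drops 1)

1/3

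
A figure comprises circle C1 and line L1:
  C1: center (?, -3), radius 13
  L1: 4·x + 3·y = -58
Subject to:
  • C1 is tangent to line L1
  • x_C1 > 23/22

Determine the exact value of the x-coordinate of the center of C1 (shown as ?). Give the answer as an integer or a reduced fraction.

4

1. [C1‖L1]  x_C1² + (49/2)x_C1 − 114 = 0  ⇒  x_C1 = -57/2 or 4
2. given x_C1 > 23/22: keep 4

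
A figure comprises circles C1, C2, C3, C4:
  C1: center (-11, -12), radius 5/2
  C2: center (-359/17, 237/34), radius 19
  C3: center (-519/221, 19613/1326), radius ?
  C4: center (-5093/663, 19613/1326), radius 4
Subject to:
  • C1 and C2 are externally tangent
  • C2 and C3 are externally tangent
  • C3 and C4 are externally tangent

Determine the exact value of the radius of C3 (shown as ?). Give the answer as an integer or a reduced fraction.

4/3

1. [ext C2·C3]  r_C3² + 38r_C3 − 472/9 = 0  ⇒  r_C3 = 4/3 (r>0 drops 1)
2. [ext C3·C4]  r_C3² + 8r_C3 − 112/9 = 0  ⇒  r_C3 = 4/3 (r>0 drops 1)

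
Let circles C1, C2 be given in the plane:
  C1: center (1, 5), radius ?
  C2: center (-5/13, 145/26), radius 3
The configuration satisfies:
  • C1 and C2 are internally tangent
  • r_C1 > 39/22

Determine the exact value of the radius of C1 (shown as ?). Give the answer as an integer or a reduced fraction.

9/2

1. [int C1,C2]  r_C1² − 6r_C1 + 27/4 = 0  ⇒  r_C1 = 3/2 or 9/2
2. given r_C1 > 39/22: keep 9/2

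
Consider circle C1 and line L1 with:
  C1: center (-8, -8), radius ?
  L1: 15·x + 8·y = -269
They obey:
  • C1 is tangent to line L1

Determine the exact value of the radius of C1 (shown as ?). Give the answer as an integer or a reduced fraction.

5

1. [C1‖L1]  r_C1² − 25 = 0  ⇒  r_C1 = 5 (r>0 drops 1)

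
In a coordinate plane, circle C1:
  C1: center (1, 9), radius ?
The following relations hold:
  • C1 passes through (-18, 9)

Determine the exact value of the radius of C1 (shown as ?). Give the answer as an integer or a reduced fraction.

1. [C1∋P]  r_C1² − 361 = 0  ⇒  r_C1 = 19 (r>0 drops 1)

19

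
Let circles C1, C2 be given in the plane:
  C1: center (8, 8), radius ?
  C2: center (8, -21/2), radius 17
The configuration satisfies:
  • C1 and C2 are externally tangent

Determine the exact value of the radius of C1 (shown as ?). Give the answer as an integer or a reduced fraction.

1. [ext C1·C2]  r_C1² + 34r_C1 − 213/4 = 0  ⇒  r_C1 = 3/2 (r>0 drops 1)

3/2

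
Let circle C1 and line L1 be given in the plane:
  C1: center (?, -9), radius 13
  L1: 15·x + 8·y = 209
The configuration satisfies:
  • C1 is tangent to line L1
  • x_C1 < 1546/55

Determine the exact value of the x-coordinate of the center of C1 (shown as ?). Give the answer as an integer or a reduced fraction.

1. [C1‖L1]  x_C1² − (562/15)x_C1 + 2008/15 = 0  ⇒  x_C1 = 4 or 502/15
2. given x_C1 < 1546/55: keep 4

4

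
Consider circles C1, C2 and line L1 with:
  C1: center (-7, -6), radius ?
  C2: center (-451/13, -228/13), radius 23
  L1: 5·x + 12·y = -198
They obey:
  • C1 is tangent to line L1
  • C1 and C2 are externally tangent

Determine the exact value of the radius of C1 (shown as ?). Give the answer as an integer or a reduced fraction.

1. [C1‖L1]  r_C1² − 49 = 0  ⇒  r_C1 = 7 (r>0 drops 1)
2. [ext C1·C2]  r_C1² + 46r_C1 − 371 = 0  ⇒  r_C1 = 7 (r>0 drops 1)

7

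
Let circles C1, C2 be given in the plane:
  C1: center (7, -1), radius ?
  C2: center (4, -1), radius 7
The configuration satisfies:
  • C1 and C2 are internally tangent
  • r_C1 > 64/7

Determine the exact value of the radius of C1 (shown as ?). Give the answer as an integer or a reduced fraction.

10

1. [int C1,C2]  r_C1² − 14r_C1 + 40 = 0  ⇒  r_C1 = 4 or 10
2. given r_C1 > 64/7: keep 10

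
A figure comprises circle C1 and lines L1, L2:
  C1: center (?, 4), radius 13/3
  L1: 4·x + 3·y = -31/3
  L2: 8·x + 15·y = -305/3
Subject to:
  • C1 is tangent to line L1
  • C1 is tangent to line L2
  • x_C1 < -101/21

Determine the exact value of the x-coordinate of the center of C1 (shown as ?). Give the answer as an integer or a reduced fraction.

-11

1. [C1‖L1]  x_C1² + (67/6)x_C1 + 11/6 = 0  ⇒  x_C1 = -11 or -1/6
2. [C1‖L2]  x_C1² + (485/12)x_C1 + 3883/12 = 0  ⇒  x_C1 = -353/12 or -11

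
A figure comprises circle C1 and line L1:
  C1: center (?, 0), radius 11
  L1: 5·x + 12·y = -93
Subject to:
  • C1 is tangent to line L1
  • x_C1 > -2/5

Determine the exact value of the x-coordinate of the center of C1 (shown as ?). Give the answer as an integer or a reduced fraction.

10

1. [C1‖L1]  x_C1² + (186/5)x_C1 − 472 = 0  ⇒  x_C1 = -236/5 or 10
2. given x_C1 > -2/5: keep 10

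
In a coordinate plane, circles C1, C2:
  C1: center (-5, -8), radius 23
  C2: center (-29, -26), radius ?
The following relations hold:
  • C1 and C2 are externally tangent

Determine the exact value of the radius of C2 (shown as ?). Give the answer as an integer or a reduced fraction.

7

1. [ext C1·C2]  r_C2² + 46r_C2 − 371 = 0  ⇒  r_C2 = 7 (r>0 drops 1)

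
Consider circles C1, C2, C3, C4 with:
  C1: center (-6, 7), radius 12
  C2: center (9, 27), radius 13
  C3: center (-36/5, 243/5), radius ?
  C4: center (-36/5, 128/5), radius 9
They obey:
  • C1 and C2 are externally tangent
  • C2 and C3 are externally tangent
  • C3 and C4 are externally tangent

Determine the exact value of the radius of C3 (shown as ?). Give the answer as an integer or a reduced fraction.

14

1. [ext C2·C3]  r_C3² + 26r_C3 − 560 = 0  ⇒  r_C3 = 14 (r>0 drops 1)
2. [ext C3·C4]  r_C3² + 18r_C3 − 448 = 0  ⇒  r_C3 = 14 (r>0 drops 1)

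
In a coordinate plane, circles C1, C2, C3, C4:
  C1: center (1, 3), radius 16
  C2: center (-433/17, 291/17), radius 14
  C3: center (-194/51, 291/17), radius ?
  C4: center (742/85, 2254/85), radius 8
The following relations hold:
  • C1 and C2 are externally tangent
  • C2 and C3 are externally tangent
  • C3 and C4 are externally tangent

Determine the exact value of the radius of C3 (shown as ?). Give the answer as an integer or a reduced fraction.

23/3

1. [ext C2·C3]  r_C3² + 28r_C3 − 2461/9 = 0  ⇒  r_C3 = 23/3 (r>0 drops 1)
2. [ext C3·C4]  r_C3² + 16r_C3 − 1633/9 = 0  ⇒  r_C3 = 23/3 (r>0 drops 1)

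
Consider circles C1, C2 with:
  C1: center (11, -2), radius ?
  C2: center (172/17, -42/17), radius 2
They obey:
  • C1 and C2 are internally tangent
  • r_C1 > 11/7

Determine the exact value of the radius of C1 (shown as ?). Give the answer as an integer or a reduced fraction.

1. [int C1,C2]  r_C1² − 4r_C1 + 3 = 0  ⇒  r_C1 = 1 or 3
2. given r_C1 > 11/7: keep 3

3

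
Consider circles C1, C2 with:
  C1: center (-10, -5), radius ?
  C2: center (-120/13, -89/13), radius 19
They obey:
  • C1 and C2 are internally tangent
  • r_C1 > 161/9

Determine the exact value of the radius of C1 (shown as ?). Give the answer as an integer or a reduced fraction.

1. [int C1,C2]  r_C1² − 38r_C1 + 357 = 0  ⇒  r_C1 = 17 or 21
2. given r_C1 > 161/9: keep 21

21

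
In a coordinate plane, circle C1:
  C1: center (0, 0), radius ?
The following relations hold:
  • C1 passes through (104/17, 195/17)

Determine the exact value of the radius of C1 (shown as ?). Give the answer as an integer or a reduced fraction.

13

1. [C1∋P]  r_C1² − 169 = 0  ⇒  r_C1 = 13 (r>0 drops 1)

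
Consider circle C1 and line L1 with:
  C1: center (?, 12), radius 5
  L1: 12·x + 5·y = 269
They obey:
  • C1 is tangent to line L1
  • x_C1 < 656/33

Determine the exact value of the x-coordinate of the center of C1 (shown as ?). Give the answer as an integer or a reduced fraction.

1. [C1‖L1]  x_C1² − (209/6)x_C1 + 274 = 0  ⇒  x_C1 = 12 or 137/6
2. given x_C1 < 656/33: keep 12

12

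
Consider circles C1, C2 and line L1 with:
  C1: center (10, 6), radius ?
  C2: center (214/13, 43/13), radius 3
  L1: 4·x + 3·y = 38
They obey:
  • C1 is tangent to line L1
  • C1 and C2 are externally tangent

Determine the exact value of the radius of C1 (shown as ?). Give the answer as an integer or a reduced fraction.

1. [C1‖L1]  r_C1² − 16 = 0  ⇒  r_C1 = 4 (r>0 drops 1)
2. [ext C1·C2]  r_C1² + 6r_C1 − 40 = 0  ⇒  r_C1 = 4 (r>0 drops 1)

4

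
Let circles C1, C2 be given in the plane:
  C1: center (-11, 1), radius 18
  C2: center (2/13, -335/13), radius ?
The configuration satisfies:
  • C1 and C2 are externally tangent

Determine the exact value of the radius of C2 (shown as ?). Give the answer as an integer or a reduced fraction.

1. [ext C1·C2]  r_C2² + 36r_C2 − 517 = 0  ⇒  r_C2 = 11 (r>0 drops 1)

11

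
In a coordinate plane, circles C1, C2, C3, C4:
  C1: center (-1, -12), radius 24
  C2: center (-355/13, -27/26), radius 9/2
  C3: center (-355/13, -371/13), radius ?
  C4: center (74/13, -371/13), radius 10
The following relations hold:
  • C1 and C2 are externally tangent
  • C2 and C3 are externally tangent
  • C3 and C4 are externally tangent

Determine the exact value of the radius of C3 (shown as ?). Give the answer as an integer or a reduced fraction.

23

1. [ext C2·C3]  r_C3² + 9r_C3 − 736 = 0  ⇒  r_C3 = 23 (r>0 drops 1)
2. [ext C3·C4]  r_C3² + 20r_C3 − 989 = 0  ⇒  r_C3 = 23 (r>0 drops 1)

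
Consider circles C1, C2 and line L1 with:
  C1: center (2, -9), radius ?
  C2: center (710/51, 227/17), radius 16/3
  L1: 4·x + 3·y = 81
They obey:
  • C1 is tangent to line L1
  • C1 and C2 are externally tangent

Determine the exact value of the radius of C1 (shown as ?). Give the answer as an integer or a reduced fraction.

20

1. [C1‖L1]  r_C1² − 400 = 0  ⇒  r_C1 = 20 (r>0 drops 1)
2. [ext C1·C2]  r_C1² + (32/3)r_C1 − 1840/3 = 0  ⇒  r_C1 = 20 (r>0 drops 1)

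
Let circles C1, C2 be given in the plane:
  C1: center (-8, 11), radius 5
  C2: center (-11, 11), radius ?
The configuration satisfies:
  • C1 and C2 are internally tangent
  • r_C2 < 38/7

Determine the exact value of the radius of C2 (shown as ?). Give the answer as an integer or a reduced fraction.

2

1. [int C1,C2]  r_C2² − 10r_C2 + 16 = 0  ⇒  r_C2 = 2 or 8
2. given r_C2 < 38/7: keep 2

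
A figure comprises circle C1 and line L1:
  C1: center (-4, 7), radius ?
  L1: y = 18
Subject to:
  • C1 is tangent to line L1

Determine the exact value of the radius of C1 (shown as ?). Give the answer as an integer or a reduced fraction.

11

1. [C1‖L1]  r_C1² − 121 = 0  ⇒  r_C1 = 11 (r>0 drops 1)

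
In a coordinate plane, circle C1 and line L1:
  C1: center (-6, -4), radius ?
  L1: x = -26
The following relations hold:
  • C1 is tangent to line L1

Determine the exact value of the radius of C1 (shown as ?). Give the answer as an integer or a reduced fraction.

20

1. [C1‖L1]  r_C1² − 400 = 0  ⇒  r_C1 = 20 (r>0 drops 1)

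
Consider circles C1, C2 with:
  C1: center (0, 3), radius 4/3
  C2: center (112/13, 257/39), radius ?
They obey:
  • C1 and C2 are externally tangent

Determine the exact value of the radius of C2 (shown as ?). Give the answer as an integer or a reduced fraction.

1. [ext C1·C2]  r_C2² + (8/3)r_C2 − 256/3 = 0  ⇒  r_C2 = 8 (r>0 drops 1)

8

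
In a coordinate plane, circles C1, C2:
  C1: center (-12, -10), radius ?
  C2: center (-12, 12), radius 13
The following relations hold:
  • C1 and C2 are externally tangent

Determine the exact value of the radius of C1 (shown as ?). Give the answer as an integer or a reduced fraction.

1. [ext C1·C2]  r_C1² + 26r_C1 − 315 = 0  ⇒  r_C1 = 9 (r>0 drops 1)

9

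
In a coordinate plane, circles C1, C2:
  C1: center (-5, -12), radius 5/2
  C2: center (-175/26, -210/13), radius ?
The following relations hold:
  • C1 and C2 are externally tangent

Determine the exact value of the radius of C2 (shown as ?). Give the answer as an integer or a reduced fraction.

2

1. [ext C1·C2]  r_C2² + 5r_C2 − 14 = 0  ⇒  r_C2 = 2 (r>0 drops 1)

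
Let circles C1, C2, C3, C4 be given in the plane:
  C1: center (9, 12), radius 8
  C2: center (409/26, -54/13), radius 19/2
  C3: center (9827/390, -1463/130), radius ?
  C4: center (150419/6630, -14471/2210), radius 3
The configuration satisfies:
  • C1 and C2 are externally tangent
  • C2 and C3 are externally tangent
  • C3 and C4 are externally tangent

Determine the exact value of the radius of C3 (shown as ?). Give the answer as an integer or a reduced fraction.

7/3

1. [ext C2·C3]  r_C3² + 19r_C3 − 448/9 = 0  ⇒  r_C3 = 7/3 (r>0 drops 1)
2. [ext C3·C4]  r_C3² + 6r_C3 − 175/9 = 0  ⇒  r_C3 = 7/3 (r>0 drops 1)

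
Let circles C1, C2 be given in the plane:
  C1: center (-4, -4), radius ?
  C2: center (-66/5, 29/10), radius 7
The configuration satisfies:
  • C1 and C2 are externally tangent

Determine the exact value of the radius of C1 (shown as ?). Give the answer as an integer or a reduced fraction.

9/2

1. [ext C1·C2]  r_C1² + 14r_C1 − 333/4 = 0  ⇒  r_C1 = 9/2 (r>0 drops 1)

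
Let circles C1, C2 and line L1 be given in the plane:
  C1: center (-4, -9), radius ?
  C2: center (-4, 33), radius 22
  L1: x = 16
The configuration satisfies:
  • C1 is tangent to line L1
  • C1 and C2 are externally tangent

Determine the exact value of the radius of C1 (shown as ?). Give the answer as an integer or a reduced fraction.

20

1. [C1‖L1]  r_C1² − 400 = 0  ⇒  r_C1 = 20 (r>0 drops 1)
2. [ext C1·C2]  r_C1² + 44r_C1 − 1280 = 0  ⇒  r_C1 = 20 (r>0 drops 1)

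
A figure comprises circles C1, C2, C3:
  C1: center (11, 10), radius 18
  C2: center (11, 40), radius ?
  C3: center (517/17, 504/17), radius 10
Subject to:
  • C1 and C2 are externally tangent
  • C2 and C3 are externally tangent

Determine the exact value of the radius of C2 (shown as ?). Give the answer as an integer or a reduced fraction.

1. [ext C1·C2]  r_C2² + 36r_C2 − 576 = 0  ⇒  r_C2 = 12 (r>0 drops 1)
2. [ext C2·C3]  r_C2² + 20r_C2 − 384 = 0  ⇒  r_C2 = 12 (r>0 drops 1)

12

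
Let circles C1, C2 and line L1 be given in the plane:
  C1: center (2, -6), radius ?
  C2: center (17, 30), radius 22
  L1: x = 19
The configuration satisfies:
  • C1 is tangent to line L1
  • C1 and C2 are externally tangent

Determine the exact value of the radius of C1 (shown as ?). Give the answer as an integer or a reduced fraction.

1. [C1‖L1]  r_C1² − 289 = 0  ⇒  r_C1 = 17 (r>0 drops 1)
2. [ext C1·C2]  r_C1² + 44r_C1 − 1037 = 0  ⇒  r_C1 = 17 (r>0 drops 1)

17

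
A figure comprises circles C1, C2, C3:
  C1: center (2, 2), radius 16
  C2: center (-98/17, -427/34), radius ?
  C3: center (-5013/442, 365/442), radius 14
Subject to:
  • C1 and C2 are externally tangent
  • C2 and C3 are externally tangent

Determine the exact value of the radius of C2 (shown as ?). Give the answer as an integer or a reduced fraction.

1/2

1. [ext C1·C2]  r_C2² + 32r_C2 − 65/4 = 0  ⇒  r_C2 = 1/2 (r>0 drops 1)
2. [ext C2·C3]  r_C2² + 28r_C2 − 57/4 = 0  ⇒  r_C2 = 1/2 (r>0 drops 1)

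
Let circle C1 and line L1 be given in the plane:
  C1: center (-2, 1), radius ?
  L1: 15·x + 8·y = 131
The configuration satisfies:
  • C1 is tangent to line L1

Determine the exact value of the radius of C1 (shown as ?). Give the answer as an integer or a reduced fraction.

1. [C1‖L1]  r_C1² − 81 = 0  ⇒  r_C1 = 9 (r>0 drops 1)

9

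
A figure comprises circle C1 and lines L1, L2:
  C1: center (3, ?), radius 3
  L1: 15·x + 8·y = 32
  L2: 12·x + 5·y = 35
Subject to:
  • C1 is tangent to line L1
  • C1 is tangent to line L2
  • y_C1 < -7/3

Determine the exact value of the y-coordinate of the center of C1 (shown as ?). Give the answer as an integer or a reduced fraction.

-8

1. [C1‖L1]  y_C1² + (13/4)y_C1 − 38 = 0  ⇒  y_C1 = -8 or 19/4
2. [C1‖L2]  y_C1² + (2/5)y_C1 − 304/5 = 0  ⇒  y_C1 = -8 or 38/5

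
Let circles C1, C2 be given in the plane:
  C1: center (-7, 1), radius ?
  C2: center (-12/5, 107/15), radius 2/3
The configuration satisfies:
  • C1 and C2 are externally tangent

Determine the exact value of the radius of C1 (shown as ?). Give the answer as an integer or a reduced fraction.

1. [ext C1·C2]  r_C1² + (4/3)r_C1 − 175/3 = 0  ⇒  r_C1 = 7 (r>0 drops 1)

7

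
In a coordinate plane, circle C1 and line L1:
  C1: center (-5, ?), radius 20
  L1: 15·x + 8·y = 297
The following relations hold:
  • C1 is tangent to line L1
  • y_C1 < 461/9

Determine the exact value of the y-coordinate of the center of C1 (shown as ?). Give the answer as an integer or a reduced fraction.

4

1. [C1‖L1]  y_C1² − 93y_C1 + 356 = 0  ⇒  y_C1 = 4 or 89
2. given y_C1 < 461/9: keep 4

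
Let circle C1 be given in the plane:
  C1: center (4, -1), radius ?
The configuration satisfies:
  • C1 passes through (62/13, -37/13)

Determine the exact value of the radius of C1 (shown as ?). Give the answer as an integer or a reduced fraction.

1. [C1∋P]  r_C1² − 4 = 0  ⇒  r_C1 = 2 (r>0 drops 1)

2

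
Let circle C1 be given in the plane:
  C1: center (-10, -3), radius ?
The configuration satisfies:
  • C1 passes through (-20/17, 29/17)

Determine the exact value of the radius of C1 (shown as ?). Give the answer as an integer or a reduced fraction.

10

1. [C1∋P]  r_C1² − 100 = 0  ⇒  r_C1 = 10 (r>0 drops 1)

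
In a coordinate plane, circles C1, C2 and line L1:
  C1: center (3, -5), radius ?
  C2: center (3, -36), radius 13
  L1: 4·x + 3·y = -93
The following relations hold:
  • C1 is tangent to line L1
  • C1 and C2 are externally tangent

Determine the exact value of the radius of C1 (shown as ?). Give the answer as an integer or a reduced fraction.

1. [C1‖L1]  r_C1² − 324 = 0  ⇒  r_C1 = 18 (r>0 drops 1)
2. [ext C1·C2]  r_C1² + 26r_C1 − 792 = 0  ⇒  r_C1 = 18 (r>0 drops 1)

18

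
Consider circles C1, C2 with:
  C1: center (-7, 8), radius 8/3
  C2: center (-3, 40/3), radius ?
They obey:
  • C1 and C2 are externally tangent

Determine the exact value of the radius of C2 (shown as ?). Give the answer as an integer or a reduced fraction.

4

1. [ext C1·C2]  r_C2² + (16/3)r_C2 − 112/3 = 0  ⇒  r_C2 = 4 (r>0 drops 1)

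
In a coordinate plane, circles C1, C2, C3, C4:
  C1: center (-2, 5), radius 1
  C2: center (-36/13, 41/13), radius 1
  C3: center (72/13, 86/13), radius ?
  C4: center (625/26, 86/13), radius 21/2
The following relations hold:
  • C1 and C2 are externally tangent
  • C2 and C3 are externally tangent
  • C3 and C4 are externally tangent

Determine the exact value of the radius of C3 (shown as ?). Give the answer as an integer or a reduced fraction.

1. [ext C2·C3]  r_C3² + 2r_C3 − 80 = 0  ⇒  r_C3 = 8 (r>0 drops 1)
2. [ext C3·C4]  r_C3² + 21r_C3 − 232 = 0  ⇒  r_C3 = 8 (r>0 drops 1)

8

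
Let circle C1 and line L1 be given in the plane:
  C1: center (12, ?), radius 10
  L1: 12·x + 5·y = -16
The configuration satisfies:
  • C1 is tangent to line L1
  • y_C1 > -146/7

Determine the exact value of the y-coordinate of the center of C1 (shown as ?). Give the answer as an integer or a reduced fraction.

1. [C1‖L1]  y_C1² + 64y_C1 + 348 = 0  ⇒  y_C1 = -58 or -6
2. given y_C1 > -146/7: keep -6

-6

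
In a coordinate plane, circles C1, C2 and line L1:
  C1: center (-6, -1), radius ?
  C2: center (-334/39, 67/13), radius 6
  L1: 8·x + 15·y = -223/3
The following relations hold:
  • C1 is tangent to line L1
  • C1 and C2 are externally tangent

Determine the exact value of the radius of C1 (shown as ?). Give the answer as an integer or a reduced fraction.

1. [C1‖L1]  r_C1² − 4/9 = 0  ⇒  r_C1 = 2/3 (r>0 drops 1)
2. [ext C1·C2]  r_C1² + 12r_C1 − 76/9 = 0  ⇒  r_C1 = 2/3 (r>0 drops 1)

2/3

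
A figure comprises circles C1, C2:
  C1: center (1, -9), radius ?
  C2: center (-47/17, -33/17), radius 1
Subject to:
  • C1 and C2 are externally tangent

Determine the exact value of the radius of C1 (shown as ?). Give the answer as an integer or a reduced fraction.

7

1. [ext C1·C2]  r_C1² + 2r_C1 − 63 = 0  ⇒  r_C1 = 7 (r>0 drops 1)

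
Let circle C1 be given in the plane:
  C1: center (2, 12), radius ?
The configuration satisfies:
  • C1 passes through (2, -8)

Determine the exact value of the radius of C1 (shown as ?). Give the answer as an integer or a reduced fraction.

1. [C1∋P]  r_C1² − 400 = 0  ⇒  r_C1 = 20 (r>0 drops 1)

20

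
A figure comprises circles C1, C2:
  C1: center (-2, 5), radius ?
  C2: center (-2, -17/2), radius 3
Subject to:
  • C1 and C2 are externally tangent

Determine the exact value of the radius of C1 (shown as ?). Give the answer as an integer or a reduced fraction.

21/2

1. [ext C1·C2]  r_C1² + 6r_C1 − 693/4 = 0  ⇒  r_C1 = 21/2 (r>0 drops 1)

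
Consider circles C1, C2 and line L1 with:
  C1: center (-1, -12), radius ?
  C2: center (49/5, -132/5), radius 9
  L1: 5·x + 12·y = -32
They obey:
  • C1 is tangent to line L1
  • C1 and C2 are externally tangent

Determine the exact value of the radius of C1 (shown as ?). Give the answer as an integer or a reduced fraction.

9

1. [C1‖L1]  r_C1² − 81 = 0  ⇒  r_C1 = 9 (r>0 drops 1)
2. [ext C1·C2]  r_C1² + 18r_C1 − 243 = 0  ⇒  r_C1 = 9 (r>0 drops 1)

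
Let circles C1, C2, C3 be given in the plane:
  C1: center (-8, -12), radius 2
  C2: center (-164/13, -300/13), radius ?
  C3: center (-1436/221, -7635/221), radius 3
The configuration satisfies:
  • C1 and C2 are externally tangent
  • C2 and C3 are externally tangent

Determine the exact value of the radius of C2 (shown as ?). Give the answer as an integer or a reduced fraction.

10

1. [ext C1·C2]  r_C2² + 4r_C2 − 140 = 0  ⇒  r_C2 = 10 (r>0 drops 1)
2. [ext C2·C3]  r_C2² + 6r_C2 − 160 = 0  ⇒  r_C2 = 10 (r>0 drops 1)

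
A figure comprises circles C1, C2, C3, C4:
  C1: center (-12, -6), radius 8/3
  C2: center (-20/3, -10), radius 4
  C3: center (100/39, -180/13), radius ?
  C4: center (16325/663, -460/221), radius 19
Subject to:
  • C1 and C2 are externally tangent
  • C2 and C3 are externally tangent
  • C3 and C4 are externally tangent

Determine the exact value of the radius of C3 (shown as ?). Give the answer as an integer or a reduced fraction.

1. [ext C2·C3]  r_C3² + 8r_C3 − 84 = 0  ⇒  r_C3 = 6 (r>0 drops 1)
2. [ext C3·C4]  r_C3² + 38r_C3 − 264 = 0  ⇒  r_C3 = 6 (r>0 drops 1)

6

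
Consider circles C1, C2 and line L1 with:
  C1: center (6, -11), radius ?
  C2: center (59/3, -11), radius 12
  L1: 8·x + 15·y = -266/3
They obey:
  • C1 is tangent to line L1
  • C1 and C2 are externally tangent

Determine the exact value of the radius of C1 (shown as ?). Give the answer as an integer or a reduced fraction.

1. [C1‖L1]  r_C1² − 25/9 = 0  ⇒  r_C1 = 5/3 (r>0 drops 1)
2. [ext C1·C2]  r_C1² + 24r_C1 − 385/9 = 0  ⇒  r_C1 = 5/3 (r>0 drops 1)

5/3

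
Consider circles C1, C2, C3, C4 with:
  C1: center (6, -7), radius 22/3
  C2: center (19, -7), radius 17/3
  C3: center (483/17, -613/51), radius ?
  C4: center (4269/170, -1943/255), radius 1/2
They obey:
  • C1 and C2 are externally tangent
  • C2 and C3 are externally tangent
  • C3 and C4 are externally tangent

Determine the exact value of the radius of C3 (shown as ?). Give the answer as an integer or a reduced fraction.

1. [ext C2·C3]  r_C3² + (34/3)r_C3 − 245/3 = 0  ⇒  r_C3 = 5 (r>0 drops 1)
2. [ext C3·C4]  r_C3² + 1r_C3 − 30 = 0  ⇒  r_C3 = 5 (r>0 drops 1)

5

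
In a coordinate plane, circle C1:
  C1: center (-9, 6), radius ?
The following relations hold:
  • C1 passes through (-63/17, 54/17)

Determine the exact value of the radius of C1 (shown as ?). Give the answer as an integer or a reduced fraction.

6

1. [C1∋P]  r_C1² − 36 = 0  ⇒  r_C1 = 6 (r>0 drops 1)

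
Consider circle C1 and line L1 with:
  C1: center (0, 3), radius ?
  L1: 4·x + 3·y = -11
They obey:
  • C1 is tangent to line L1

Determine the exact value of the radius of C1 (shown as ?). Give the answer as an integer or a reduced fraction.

4

1. [C1‖L1]  r_C1² − 16 = 0  ⇒  r_C1 = 4 (r>0 drops 1)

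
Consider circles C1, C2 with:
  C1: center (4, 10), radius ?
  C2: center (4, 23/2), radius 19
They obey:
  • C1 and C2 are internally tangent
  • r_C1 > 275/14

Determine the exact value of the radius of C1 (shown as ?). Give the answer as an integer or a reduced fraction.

41/2

1. [int C1,C2]  r_C1² − 38r_C1 + 1435/4 = 0  ⇒  r_C1 = 35/2 or 41/2
2. given r_C1 > 275/14: keep 41/2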